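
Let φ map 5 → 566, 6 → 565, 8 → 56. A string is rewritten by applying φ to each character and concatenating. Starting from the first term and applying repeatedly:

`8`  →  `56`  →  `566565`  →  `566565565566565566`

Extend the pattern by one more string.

φ(566565565566565566) expands symbol-by-symbol to 566 565 565 566 565 566 566 565 566 566 565 565 566 565 566 566 565 565; joining the 18 pieces gives the next term.

566565565566565566566565566566565565566565566566565565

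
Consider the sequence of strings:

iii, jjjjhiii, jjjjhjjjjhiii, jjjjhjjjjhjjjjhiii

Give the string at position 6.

Each term is the previous one with jjjjh prepended.
From jjjjhjjjjhjjjjhiii, 2 further steps: jjjjhjjjjhjjjjhiii → jjjjhjjjjhjjjjhjjjjhiii → (answer).

jjjjhjjjjhjjjjhjjjjhjjjjhiii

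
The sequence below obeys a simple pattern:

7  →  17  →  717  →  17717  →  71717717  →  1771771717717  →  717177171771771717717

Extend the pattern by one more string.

This is a Fibonacci-style word recurrence s(k) = s(k−2)·s(k−1): e.g. 7·17 = 717.
The next term joins 1771771717717 and 717177171771771717717.

1771771717717717177171771771717717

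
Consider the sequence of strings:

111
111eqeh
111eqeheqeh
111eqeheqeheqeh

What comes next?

Every step adds eqeh to the end: s(k+1) = s(k)·eqeh.
One more step from 111eqeheqeheqeh gives the answer.

111eqeheqeheqeheqeh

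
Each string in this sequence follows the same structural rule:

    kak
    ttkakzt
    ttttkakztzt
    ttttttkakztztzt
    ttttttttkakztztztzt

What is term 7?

ttttttttttttkakztztztztztzt

Every step adds tt to the front and zt to the end of the previous string.
From ttttttttkakztztztzt, 2 further steps: ttttttttkakztztztzt → ttttttttttkakztztztztzt → (answer).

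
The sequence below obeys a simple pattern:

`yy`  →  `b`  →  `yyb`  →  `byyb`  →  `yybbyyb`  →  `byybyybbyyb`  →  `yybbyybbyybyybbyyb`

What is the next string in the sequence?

byybyybbyybyybbyybbyybyybbyyb

This is a Fibonacci-style word recurrence s(k) = s(k−2)·s(k−1): e.g. yy·b = yyb.
Continuing: byybyybbyyb · yybbyybbyybyybbyyb gives term 8.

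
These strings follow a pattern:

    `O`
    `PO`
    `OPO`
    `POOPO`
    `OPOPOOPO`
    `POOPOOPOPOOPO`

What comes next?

Each term (from the third on) is the two preceding terms concatenated in order: term 3 = O·PO = OPO.
Continuing: OPOPOOPO · POOPOOPOPOOPO gives term 7.

OPOPOOPOPOOPOOPOPOOPO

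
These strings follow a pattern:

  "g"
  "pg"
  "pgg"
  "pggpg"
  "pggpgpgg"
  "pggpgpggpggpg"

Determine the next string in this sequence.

pggpgpggpggpgpggpgpgg

This is a Fibonacci-style word recurrence s(k) = s(k−1)·s(k−2): e.g. pg·g = pgg.
So term 7 is pggpgpggpggpg·pggpgpgg.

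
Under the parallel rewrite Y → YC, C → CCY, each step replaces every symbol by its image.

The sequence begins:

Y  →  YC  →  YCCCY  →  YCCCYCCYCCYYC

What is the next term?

Rewriting the 13 symbols of YCCCYCCYCCYYC one by one yields YC CCY CCY CCY YC CCY CCY YC CCY CCY YC YC CCY; concatenated:

YCCCYCCYCCYYCCCYCCYYCCCYCCYYCYCCCY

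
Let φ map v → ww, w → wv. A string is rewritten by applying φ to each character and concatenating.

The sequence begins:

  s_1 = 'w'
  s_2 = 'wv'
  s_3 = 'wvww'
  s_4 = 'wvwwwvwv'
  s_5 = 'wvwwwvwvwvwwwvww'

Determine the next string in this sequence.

Replace each of the 16 characters of wvwwwvwvwvwwwvww in place — wv ww wv wv wv ww wv ww wv ww wv wv wv ww wv wv — and concatenate.

wvwwwvwvwvwwwvwwwvwwwvwvwvwwwvwv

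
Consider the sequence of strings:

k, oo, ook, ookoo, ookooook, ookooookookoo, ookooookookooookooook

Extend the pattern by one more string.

This is a Fibonacci-style word recurrence s(k) = s(k−1)·s(k−2): e.g. oo·k = ook.
The next term joins ookooookookooookooook and ookooookookoo.

ookooookookooookooookookooookookoo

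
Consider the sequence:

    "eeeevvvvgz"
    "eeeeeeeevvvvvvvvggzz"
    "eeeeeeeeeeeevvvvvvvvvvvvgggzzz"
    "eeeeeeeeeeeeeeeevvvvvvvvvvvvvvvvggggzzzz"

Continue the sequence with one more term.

eeeeeeeeeeeeeeeeeeeevvvvvvvvvvvvvvvvvvvvgggggzzzzz

Each string has the form e^{4n} v^{4n} g^{n} z^{n} (n = 1, 2, …).
At n = 5 the blocks have lengths 20, 20, 5, 5.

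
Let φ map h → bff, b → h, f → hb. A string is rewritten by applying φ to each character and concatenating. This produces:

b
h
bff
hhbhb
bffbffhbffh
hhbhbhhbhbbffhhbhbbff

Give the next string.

bffbffhbffhbffbffhbffhhhbhbbffbffhbffhhhbhb

φ(hhbhbhhbhbbffhhbhbbff) expands symbol-by-symbol to bff bff h bff h bff bff h bff h h hb hb bff bff h bff h h hb hb; joining the 21 pieces gives the next term.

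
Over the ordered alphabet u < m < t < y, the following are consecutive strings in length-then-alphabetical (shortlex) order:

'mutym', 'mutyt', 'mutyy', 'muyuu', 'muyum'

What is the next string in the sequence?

Find the rightmost character of muyum below y, bump it to the next letter, and reset everything to its right to u.

muyut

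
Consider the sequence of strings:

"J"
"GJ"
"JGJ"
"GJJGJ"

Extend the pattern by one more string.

JGJGJJGJ

This is a Fibonacci-style word recurrence s(k) = s(k−2)·s(k−1): e.g. J·GJ = JGJ.
So term 5 is JGJ·GJJGJ.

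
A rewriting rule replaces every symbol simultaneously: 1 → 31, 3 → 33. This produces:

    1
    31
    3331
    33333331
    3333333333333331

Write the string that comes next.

Applying the rule to each of the 16 symbols of 3333333333333331 gives the pieces 33 33 33 33 33 33 33 33 33 33 33 33 33 33 33 31, which concatenate to the answer.

33333333333333333333333333333331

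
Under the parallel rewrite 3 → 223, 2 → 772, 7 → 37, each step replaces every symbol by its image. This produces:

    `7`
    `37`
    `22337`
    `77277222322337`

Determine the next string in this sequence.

φ(77277222322337) expands symbol-by-symbol to 37 37 772 37 37 772 772 772 223 772 772 223 223 37; joining the 14 pieces gives the next term.

3737772373777277277222377277222322337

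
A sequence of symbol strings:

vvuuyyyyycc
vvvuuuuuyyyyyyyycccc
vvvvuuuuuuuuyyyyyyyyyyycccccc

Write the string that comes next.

The n-th term is n+1 v's then 3n-1 u's then 3n+2 y's then 2n c's (n = 1, 2, …).
At n = 4 the blocks have lengths 5, 11, 14, 8.

vvvvvuuuuuuuuuuuyyyyyyyyyyyyyycccccccc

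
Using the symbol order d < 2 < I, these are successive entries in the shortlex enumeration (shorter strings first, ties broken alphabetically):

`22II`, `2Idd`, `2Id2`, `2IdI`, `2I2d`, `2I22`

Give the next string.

The successor of 2I22 increments the rightmost position that isn't already I and resets every position after it to d.

2I2I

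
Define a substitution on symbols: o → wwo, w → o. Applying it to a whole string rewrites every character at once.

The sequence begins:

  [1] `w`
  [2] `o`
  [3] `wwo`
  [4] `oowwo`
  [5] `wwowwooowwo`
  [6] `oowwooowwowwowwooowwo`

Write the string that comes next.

Replace each of the 21 characters of oowwooowwowwowwooowwo in place — wwo wwo o o wwo wwo wwo o o wwo o o wwo o o wwo wwo wwo o o wwo — and concatenate.

wwowwooowwowwowwooowwooowwooowwowwowwooowwo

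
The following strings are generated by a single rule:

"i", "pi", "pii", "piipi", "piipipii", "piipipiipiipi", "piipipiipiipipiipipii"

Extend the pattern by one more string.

Each term (from the third on) is the previous term followed by the one before it: term 3 = pi·i = pii.
So term 8 is piipipiipiipipiipipii·piipipiipiipi.

piipipiipiipipiipipiipiipipiipiipi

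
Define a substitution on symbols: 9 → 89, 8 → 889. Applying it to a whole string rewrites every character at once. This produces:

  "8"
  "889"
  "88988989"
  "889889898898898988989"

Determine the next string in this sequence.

Rewriting the 21 symbols of 889889898898898988989 one by one yields 889 889 89 889 889 89 889 89 889 889 89 889 889 89 889 89 889 889 89 889 89; concatenated:

8898898988988989889898898898988988989889898898898988989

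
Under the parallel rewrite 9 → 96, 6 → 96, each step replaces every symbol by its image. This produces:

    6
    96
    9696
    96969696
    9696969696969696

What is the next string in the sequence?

φ(9696969696969696) expands symbol-by-symbol to 96 96 96 96 96 96 96 96 96 96 96 96 96 96 96 96; joining the 16 pieces gives the next term.

96969696969696969696969696969696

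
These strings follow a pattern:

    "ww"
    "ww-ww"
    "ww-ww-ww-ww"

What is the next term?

Every step duplicates the string with '-' between the halves.
So the next term is two copies of ww-ww-ww-ww with '-' between the halves.

ww-ww-ww-ww-ww-ww-ww-ww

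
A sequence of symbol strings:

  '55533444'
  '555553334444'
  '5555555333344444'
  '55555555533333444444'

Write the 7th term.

The n-th term is 2n+1 5's then n+1 3's then n+2 4's (n = 1, 2, …).
For term 7, n = 7, so the run lengths are 15, 8, 9.

55555555555555533333333444444444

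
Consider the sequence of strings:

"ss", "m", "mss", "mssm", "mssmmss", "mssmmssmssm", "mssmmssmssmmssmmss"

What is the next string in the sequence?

mssmmssmssmmssmmssmssmmssmssm

From term 3 onward, concatenate the last term with the second-to-last: m·ss = mss, mss·m = mssm, …
So term 8 is mssmmssmssmmssmmss·mssmmssmssm.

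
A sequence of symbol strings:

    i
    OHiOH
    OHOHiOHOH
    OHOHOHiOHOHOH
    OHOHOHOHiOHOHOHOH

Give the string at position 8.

s(k+1) = OH·s(k)·OH, so each term gains OH as a prefix and OH as a suffix.
From OHOHOHOHiOHOHOHOH, 3 further steps: OHOHOHOHiOHOHOHOH → OHOHOHOHOHiOHOHOHOHOH → OHOHOHOHOHOHiOHOHOHOHOHOH → (answer).

OHOHOHOHOHOHOHiOHOHOHOHOHOHOH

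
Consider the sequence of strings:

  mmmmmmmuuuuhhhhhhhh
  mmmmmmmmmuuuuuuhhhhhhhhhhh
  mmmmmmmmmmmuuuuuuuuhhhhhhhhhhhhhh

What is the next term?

mmmmmmmmmmmmmuuuuuuuuuuhhhhhhhhhhhhhhhhh

Term n consists of 2n+3 m's, followed by 2n u's, followed by 3n+2 h's, where the shown terms are n = 2, 3, 4.
At n = 5 the blocks have lengths 13, 10, 17.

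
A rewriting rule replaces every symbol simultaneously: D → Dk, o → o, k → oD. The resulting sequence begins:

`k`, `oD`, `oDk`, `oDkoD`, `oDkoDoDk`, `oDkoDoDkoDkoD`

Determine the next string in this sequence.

φ(oDkoDoDkoDkoD) expands symbol-by-symbol to o Dk oD o Dk o Dk oD o Dk oD o Dk; joining the 13 pieces gives the next term.

oDkoDoDkoDkoDoDkoDoDk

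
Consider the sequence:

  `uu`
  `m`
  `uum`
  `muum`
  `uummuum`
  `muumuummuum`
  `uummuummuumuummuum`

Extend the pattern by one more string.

This is a Fibonacci-style word recurrence s(k) = s(k−2)·s(k−1): e.g. uu·m = uum.
Continuing: muumuummuum · uummuummuumuummuum gives term 8.

muumuummuumuummuummuumuummuum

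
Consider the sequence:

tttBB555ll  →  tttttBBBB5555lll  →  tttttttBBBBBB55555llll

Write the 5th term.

tttttttttttBBBBBBBBBB5555555llllll

The n-th term is 2n+1 t's then 2n B's then n+2 5's then n+1 l's (n = 1, 2, …).
At n = 5 the blocks have lengths 11, 10, 7, 6.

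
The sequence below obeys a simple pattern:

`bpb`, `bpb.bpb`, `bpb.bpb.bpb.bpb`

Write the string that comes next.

Each string is two copies of the previous one joined by '.'.
One more doubling of bpb.bpb.bpb.bpb gives the answer.

bpb.bpb.bpb.bpb.bpb.bpb.bpb.bpb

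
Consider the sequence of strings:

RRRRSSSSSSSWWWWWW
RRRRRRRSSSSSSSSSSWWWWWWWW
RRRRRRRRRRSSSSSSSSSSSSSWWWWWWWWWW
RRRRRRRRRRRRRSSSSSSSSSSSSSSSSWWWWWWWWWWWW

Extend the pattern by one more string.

RRRRRRRRRRRRRRRRSSSSSSSSSSSSSSSSSSSWWWWWWWWWWWWWW

The n-th term is 3n-2 R's then 3n+1 S's then 2n+2 W's, where the shown terms are n = 2, 3, 4, 5.
At n = 6 the blocks have lengths 16, 19, 14.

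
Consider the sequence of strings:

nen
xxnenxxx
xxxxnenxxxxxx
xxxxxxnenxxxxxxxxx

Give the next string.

Every step adds xx to the front and xxx to the end of the previous string.
One more step from xxxxxxnenxxxxxxxxx gives the answer.

xxxxxxxxnenxxxxxxxxxxxx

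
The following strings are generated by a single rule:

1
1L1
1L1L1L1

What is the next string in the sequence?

s(k+1) = s(k)·L·s(k) — each term doubles the last with 'L' between the halves.
Doubling 1L1L1L1 with 'L' between the halves:

1L1L1L1L1L1L1L1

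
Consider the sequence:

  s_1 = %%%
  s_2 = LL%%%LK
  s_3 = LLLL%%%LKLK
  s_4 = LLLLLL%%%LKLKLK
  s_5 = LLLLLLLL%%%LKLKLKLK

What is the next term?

s(k+1) = LL·s(k)·LK, so each term gains LL as a prefix and LK as a suffix.
Applying this once more to LLLLLLLL%%%LKLKLKLK:

LLLLLLLLLL%%%LKLKLKLKLK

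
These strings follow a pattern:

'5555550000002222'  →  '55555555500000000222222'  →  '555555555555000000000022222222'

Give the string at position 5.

Term n consists of 3n 5's, followed by 2n+2 0's, followed by 2n 2's, where the shown terms are n = 2, 3, 4.
At n = 6 the blocks have lengths 18, 14, 12.

55555555555555555500000000000000222222222222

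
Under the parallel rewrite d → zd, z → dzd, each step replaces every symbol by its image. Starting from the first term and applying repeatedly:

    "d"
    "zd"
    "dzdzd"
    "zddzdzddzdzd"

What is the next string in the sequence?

dzdzdzddzdzddzdzdzddzdzddzdzd

Apply φ to zddzdzddzdzd symbol by symbol: z→dzd, d→zd, d→zd, z→dzd, d→zd, z→dzd, d→zd, d→zd, z→dzd, d→zd, z→dzd, d→zd; joined: dzd zd zd dzd zd dzd zd zd dzd zd dzd zd.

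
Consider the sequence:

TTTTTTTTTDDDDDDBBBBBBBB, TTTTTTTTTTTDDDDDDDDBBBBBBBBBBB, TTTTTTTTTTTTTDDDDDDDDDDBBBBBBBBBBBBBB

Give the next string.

Each string has the form T^{2n+3} D^{2n} B^{3n-1}, where the shown terms are n = 3, 4, 5.
For the next term, n = 6, so the run lengths are 15, 12, 17.

TTTTTTTTTTTTTTTDDDDDDDDDDDDBBBBBBBBBBBBBBBBB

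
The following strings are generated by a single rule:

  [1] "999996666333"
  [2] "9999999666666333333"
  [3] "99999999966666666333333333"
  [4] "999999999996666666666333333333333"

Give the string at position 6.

Each string has the form 9^{2n+3} 6^{2n+2} 3^{3n} (n = 1, 2, …).
For term 6, n = 6, so the run lengths are 15, 14, 18.

99999999999999966666666666666333333333333333333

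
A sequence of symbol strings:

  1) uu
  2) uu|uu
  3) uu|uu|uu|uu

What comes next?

uu|uu|uu|uu|uu|uu|uu|uu

s(k+1) = s(k)·|·s(k) — each term doubles the last with '|' between the halves.
One more doubling of uu|uu|uu|uu gives the answer.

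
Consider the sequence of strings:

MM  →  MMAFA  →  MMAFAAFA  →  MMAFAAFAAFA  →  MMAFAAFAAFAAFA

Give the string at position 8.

The strings grow by a fixed suffix AFA each time.
From MMAFAAFAAFAAFA, 3 further steps: MMAFAAFAAFAAFA → MMAFAAFAAFAAFAAFA → MMAFAAFAAFAAFAAFAAFA → (answer).

MMAFAAFAAFAAFAAFAAFAAFA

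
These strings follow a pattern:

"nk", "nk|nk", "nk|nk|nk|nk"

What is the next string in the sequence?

nk|nk|nk|nk|nk|nk|nk|nk

Every step duplicates the string with '|' between the halves.
So the next term is two copies of nk|nk|nk|nk with '|' between the halves.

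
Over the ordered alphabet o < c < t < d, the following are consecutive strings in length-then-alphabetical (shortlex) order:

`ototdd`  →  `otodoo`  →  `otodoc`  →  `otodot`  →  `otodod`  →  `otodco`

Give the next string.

The successor of otodco increments the rightmost position that isn't already d and resets every position after it to o.

otodcc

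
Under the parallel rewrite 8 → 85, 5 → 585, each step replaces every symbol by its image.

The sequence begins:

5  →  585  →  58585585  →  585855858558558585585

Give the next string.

Replace each of the 21 characters of 585855858558558585585 in place — 585 85 585 85 585 585 85 585 85 585 585 85 585 585 85 585 85 585 585 85 585 — and concatenate.

5858558585585585855858558558585585585855858558558585585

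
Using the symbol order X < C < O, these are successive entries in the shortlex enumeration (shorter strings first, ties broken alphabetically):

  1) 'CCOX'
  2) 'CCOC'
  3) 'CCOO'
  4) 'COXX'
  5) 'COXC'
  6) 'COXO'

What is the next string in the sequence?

COCX

Find the rightmost character of COXO below O, bump it to the next letter, and reset everything to its right to X.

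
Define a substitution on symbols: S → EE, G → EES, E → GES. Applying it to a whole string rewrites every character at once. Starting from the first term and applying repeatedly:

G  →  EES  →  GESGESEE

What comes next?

EESGESEEEESGESEEGESGES

Expanding GESGESEE: G→EES, E→GES, S→EE, G→EES, E→GES, S→EE, E→GES, E→GES. Concatenated: EES GES EE EES GES EE GES GES.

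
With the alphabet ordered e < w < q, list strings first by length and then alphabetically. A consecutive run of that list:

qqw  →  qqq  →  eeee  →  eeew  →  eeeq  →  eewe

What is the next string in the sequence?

eeww

The successor of eewe increments the rightmost position that isn't already q and resets every position after it to e.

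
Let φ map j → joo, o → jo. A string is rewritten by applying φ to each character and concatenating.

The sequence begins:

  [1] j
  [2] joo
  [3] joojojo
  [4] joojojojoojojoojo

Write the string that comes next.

φ(joojojojoojojoojo) expands symbol-by-symbol to joo jo jo joo jo joo jo joo jo jo joo jo joo jo jo joo jo; joining the 17 pieces gives the next term.

joojojojoojojoojojoojojojoojojoojojojoojo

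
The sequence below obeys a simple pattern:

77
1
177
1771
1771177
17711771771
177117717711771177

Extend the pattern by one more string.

17711771771177117717711771771

This is a Fibonacci-style word recurrence s(k) = s(k−1)·s(k−2): e.g. 1·77 = 177.
So term 8 is 177117717711771177·17711771771.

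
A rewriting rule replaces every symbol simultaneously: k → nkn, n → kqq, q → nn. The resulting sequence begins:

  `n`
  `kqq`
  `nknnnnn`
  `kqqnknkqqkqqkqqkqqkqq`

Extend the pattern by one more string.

Applying the rule to each of the 21 symbols of kqqnknkqqkqqkqqkqqkqq gives the pieces nkn nn nn kqq nkn kqq nkn nn nn nkn nn nn nkn nn nn nkn nn nn nkn nn nn, which concatenate to the answer.

nknnnnnkqqnknkqqnknnnnnnknnnnnnknnnnnnknnnnnnknnnnn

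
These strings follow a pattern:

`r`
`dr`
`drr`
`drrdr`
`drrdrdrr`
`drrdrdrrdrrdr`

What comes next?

From term 3 onward, concatenate the last term with the second-to-last: dr·r = drr, drr·dr = drrdr, …
The next term joins drrdrdrrdrrdr and drrdrdrr.

drrdrdrrdrrdrdrrdrdrr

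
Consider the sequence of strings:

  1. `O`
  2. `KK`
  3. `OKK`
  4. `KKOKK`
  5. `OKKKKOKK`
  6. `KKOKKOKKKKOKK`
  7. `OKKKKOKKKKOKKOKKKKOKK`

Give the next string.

Each term (from the third on) is the two preceding terms concatenated in order: term 3 = O·KK = OKK.
Continuing: KKOKKOKKKKOKK · OKKKKOKKKKOKKOKKKKOKK gives term 8.

KKOKKOKKKKOKKOKKKKOKKKKOKKOKKKKOKK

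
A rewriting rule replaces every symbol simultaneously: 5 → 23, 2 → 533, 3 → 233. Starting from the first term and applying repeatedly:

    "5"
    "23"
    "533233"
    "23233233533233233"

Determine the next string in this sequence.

φ(23233233533233233) expands symbol-by-symbol to 533 233 533 233 233 533 233 233 23 233 233 533 233 233 533 233 233; joining the 17 pieces gives the next term.

53323353323323353323323323233233533233233533233233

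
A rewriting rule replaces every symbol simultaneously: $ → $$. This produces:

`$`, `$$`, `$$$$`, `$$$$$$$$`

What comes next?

$$$$$$$$$$$$$$$$

Rewriting each symbol of $$$$$$$$: $→$$, $→$$, $→$$, $→$$, $→$$, $→$$, $→$$, $→$$, which concatenates to $$ $$ $$ $$ $$ $$ $$ $$.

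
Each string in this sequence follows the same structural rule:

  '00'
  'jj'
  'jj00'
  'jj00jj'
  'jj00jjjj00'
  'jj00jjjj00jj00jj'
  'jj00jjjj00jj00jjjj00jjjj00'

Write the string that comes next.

From term 3 onward, concatenate the last term with the second-to-last: jj·00 = jj00, jj00·jj = jj00jj, …
So term 8 is jj00jjjj00jj00jjjj00jjjj00·jj00jjjj00jj00jj.

jj00jjjj00jj00jjjj00jjjj00jj00jjjj00jj00jj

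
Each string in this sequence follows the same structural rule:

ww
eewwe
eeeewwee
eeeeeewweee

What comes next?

s(k+1) = ee·s(k)·e, so each term gains ee as a prefix and e as a suffix.
One more step from eeeeeewweee gives the answer.

eeeeeeeewweeee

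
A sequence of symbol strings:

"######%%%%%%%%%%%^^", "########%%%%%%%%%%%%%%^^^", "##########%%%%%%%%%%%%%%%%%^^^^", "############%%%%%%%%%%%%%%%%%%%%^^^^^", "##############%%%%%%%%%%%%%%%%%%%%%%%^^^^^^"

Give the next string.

################%%%%%%%%%%%%%%%%%%%%%%%%%%^^^^^^^

Reading off run lengths: # runs 6, 8, 10, 12, 14; % runs 11, 14, 17, 20, 23; ^ runs 2, 3, 4, 5, 6 — each is linear in n, where the shown terms are n = 3, 4, 5, 6, 7.
At n = 8 the blocks have lengths 16, 26, 7.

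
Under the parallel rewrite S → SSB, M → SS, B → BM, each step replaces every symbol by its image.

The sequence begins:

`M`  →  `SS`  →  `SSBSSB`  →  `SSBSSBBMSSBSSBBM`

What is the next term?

Replace each of the 16 characters of SSBSSBBMSSBSSBBM in place — SSB SSB BM SSB SSB BM BM SS SSB SSB BM SSB SSB BM BM SS — and concatenate.

SSBSSBBMSSBSSBBMBMSSSSBSSBBMSSBSSBBMBMSS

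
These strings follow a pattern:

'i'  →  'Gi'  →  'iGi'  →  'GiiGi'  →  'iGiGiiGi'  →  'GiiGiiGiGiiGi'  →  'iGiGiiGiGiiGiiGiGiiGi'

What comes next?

GiiGiiGiGiiGiiGiGiiGiGiiGiiGiGiiGi

Each term (from the third on) is the two preceding terms concatenated in order: term 3 = i·Gi = iGi.
Continuing: GiiGiiGiGiiGi · iGiGiiGiGiiGiiGiGiiGi gives term 8.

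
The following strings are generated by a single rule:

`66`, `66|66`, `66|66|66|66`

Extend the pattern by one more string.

Each string is two copies of the previous one joined by '|'.
So the next term is two copies of 66|66|66|66 with '|' between the halves.

66|66|66|66|66|66|66|66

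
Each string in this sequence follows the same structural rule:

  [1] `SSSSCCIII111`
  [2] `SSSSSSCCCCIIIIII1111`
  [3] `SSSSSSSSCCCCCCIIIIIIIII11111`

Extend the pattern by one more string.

SSSSSSSSSSCCCCCCCCIIIIIIIIIIII111111

Term n consists of 2n+2 S's, followed by 2n C's, followed by 3n I's, followed by n+2 1's (n = 1, 2, …).
Setting n = 4 gives 10, 8, 12, 6 characters in each block.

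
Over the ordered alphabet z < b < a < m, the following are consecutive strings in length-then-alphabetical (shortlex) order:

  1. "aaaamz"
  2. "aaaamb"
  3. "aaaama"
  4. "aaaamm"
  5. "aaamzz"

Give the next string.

aaamzb

The successor of aaamzz increments the rightmost position that isn't already m and resets every position after it to z.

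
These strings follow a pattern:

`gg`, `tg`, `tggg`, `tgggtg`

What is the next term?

tgggtgtggg

Each term (from the third on) is the previous term followed by the one before it: term 3 = tg·gg = tggg.
The next term joins tgggtg and tggg.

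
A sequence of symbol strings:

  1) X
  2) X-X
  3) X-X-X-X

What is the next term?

Each string is two copies of the previous one joined by '-'.
Doubling X-X-X-X with '-' between the halves:

X-X-X-X-X-X-X-X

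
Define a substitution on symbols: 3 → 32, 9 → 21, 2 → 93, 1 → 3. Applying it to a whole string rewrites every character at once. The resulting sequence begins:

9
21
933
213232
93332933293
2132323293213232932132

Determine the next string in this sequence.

93332933293329321329333293329321329333293

Replace each of the 22 characters of 2132323293213232932132 in place — 93 3 32 93 32 93 32 93 21 32 93 3 32 93 32 93 21 32 93 3 32 93 — and concatenate.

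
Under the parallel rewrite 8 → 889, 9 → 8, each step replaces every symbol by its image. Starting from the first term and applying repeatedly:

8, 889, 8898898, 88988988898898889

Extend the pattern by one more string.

88988988898898889889889888988988898898898

Applying the rule to each of the 17 symbols of 88988988898898889 gives the pieces 889 889 8 889 889 8 889 889 889 8 889 889 8 889 889 889 8, which concatenate to the answer.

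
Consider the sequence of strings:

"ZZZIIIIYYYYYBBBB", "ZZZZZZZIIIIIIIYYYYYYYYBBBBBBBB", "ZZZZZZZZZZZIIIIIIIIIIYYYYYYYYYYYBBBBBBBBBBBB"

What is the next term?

Term n consists of 4n-1 Z's, followed by 3n+1 I's, followed by 3n+2 Y's, followed by 4n B's (n = 1, 2, …).
Setting n = 4 gives 15, 13, 14, 16 characters in each block.

ZZZZZZZZZZZZZZZIIIIIIIIIIIIIYYYYYYYYYYYYYYBBBBBBBBBBBBBBBB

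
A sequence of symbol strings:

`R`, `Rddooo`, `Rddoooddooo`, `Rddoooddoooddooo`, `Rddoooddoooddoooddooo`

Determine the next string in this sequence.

Rddoooddoooddoooddoooddooo

The strings grow by a fixed suffix ddooo each time.
One more step from Rddoooddoooddoooddooo gives the answer.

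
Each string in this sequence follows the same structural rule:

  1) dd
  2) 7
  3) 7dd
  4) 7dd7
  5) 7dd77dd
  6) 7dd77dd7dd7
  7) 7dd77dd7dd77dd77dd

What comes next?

Each term (from the third on) is the previous term followed by the one before it: term 3 = 7·dd = 7dd.
The next term joins 7dd77dd7dd77dd77dd and 7dd77dd7dd7.

7dd77dd7dd77dd77dd7dd77dd7dd7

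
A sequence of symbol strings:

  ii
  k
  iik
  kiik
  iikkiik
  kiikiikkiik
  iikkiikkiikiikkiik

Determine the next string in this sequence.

From term 3 onward, concatenate the second-to-last term with the last: ii·k = iik, k·iik = kiik, …
The next term joins kiikiikkiik and iikkiikkiikiikkiik.

kiikiikkiikiikkiikkiikiikkiik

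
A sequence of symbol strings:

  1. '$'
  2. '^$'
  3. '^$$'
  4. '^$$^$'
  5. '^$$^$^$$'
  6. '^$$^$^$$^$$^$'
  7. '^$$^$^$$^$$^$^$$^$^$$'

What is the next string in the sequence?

^$$^$^$$^$$^$^$$^$^$$^$$^$^$$^$$^$

From term 3 onward, concatenate the last term with the second-to-last: ^$·$ = ^$$, ^$$·^$ = ^$$^$, …
So term 8 is ^$$^$^$$^$$^$^$$^$^$$·^$$^$^$$^$$^$.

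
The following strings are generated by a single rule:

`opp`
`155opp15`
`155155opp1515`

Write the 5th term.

Each term wraps the previous one in 155 on the left and 15 on the right.
From 155155opp1515, 2 further steps: 155155opp1515 → 155155155opp151515 → (answer).

155155155155opp15151515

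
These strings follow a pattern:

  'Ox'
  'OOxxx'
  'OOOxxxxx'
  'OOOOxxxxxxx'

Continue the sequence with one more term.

The n-th term is n O's then 2n-1 x's (n = 1, 2, …).
At n = 5 the blocks have lengths 5, 9.

OOOOOxxxxxxxxx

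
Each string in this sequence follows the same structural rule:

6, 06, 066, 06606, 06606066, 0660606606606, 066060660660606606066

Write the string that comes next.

Each term (from the third on) is the previous term followed by the one before it: term 3 = 06·6 = 066.
The next term joins 066060660660606606066 and 0660606606606.

0660606606606066060660660606606606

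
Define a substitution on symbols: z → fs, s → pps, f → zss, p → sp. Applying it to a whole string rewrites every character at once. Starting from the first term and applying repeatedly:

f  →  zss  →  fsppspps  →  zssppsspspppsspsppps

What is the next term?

Applying the rule to each of the 20 symbols of zssppsspspppsspsppps gives the pieces fs pps pps sp sp pps pps sp pps sp sp sp pps pps sp pps sp sp sp pps, which concatenate to the answer.

fsppsppsspspppsppsspppsspspspppsppsspppsspspsppps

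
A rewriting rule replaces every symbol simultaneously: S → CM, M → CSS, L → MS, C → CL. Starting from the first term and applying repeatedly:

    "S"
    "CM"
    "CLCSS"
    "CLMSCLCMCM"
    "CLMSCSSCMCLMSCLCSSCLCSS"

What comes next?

CLMSCSSCMCLCMCMCLCSSCLMSCSSCMCLMSCLCMCMCLMSCLCMCM

Applying the rule to each of the 23 symbols of CLMSCSSCMCLMSCLCSSCLCSS gives the pieces CL MS CSS CM CL CM CM CL CSS CL MS CSS CM CL MS CL CM CM CL MS CL CM CM, which concatenate to the answer.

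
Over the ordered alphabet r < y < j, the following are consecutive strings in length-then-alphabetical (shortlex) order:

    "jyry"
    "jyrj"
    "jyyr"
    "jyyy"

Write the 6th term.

Stepping forward 2 times from jyyy: jyyy → jyyj, then the target.

jyjr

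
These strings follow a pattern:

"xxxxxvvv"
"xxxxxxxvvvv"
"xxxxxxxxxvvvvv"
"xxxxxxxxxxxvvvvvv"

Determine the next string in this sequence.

xxxxxxxxxxxxxvvvvvvv

The n-th term is 2n+1 x's then n+1 v's, where the shown terms are n = 2, 3, 4, 5.
At n = 6 the blocks have lengths 13, 7.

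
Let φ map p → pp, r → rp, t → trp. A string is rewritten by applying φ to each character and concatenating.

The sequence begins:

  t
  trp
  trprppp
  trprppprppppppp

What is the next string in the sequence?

Applying the rule to each of the 15 symbols of trprppprppppppp gives the pieces trp rp pp rp pp pp pp rp pp pp pp pp pp pp pp, which concatenate to the answer.

trprppprppppppprppppppppppppppp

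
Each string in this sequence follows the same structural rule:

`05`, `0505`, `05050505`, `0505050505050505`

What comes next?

Each string is two copies of the previous one concatenated.
Doubling 0505050505050505:

05050505050505050505050505050505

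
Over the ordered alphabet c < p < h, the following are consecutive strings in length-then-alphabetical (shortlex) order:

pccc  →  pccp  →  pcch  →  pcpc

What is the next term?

The successor of pcpc increments the rightmost position that isn't already h and resets every position after it to c.

pcpp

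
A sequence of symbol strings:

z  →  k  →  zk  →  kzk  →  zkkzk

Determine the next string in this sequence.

kzkzkkzk

Each term (from the third on) is the two preceding terms concatenated in order: term 3 = z·k = zk.
The next term joins kzk and zkkzk.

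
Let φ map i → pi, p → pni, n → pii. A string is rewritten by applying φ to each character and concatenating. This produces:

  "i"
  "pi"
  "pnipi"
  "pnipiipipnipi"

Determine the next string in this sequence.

pnipiipipnipipipnipipnipiipipnipi

Replace each of the 13 characters of pnipiipipnipi in place — pni pii pi pni pi pi pni pi pni pii pi pni pi — and concatenate.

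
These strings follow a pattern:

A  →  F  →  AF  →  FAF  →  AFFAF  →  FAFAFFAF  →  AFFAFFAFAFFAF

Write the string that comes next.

FAFAFFAFAFFAFFAFAFFAF

This is a Fibonacci-style word recurrence s(k) = s(k−2)·s(k−1): e.g. A·F = AF.
Continuing: FAFAFFAF · AFFAFFAFAFFAF gives term 8.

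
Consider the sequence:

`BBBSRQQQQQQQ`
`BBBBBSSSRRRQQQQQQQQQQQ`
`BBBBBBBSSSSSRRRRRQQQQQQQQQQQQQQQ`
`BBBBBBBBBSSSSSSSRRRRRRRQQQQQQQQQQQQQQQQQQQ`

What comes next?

BBBBBBBBBBBSSSSSSSSSRRRRRRRRRQQQQQQQQQQQQQQQQQQQQQQQ

Term n consists of 2n+1 B's, followed by 2n-1 S's, followed by 2n-1 R's, followed by 4n+3 Q's (n = 1, 2, …).
At n = 5 the blocks have lengths 11, 9, 9, 23.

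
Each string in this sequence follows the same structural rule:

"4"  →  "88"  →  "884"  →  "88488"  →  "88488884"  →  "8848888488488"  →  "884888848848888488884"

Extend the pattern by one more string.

This is a Fibonacci-style word recurrence s(k) = s(k−1)·s(k−2): e.g. 88·4 = 884.
So term 8 is 884888848848888488884·8848888488488.

8848888488488884888848848888488488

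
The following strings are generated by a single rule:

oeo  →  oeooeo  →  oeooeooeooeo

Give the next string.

Each string is two copies of the previous one concatenated.
Doubling oeooeooeooeo:

oeooeooeooeooeooeooeooeo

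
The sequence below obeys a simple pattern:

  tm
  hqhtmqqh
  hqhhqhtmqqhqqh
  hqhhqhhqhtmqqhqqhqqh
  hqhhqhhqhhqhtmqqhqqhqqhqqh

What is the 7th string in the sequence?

s(k+1) = hqh·s(k)·qqh, so each term gains hqh as a prefix and qqh as a suffix.
From hqhhqhhqhhqhtmqqhqqhqqhqqh, 2 further steps: hqhhqhhqhhqhtmqqhqqhqqhqqh → hqhhqhhqhhqhhqhtmqqhqqhqqhqqhqqh → (answer).

hqhhqhhqhhqhhqhhqhtmqqhqqhqqhqqhqqhqqh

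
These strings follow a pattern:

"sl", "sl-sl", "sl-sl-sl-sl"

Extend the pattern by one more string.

Each string is two copies of the previous one joined by '-'.
So the next term is two copies of sl-sl-sl-sl with '-' between the halves.

sl-sl-sl-sl-sl-sl-sl-sl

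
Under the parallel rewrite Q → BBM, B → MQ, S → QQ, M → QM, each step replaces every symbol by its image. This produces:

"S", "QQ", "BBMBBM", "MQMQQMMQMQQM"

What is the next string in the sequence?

QMBBMQMBBMBBMQMQMBBMQMBBMBBMQM

Rewriting each symbol of MQMQQMMQMQQM: M→QM, Q→BBM, M→QM, Q→BBM, Q→BBM, M→QM, M→QM, Q→BBM, M→QM, Q→BBM, Q→BBM, M→QM, which concatenates to QM BBM QM BBM BBM QM QM BBM QM BBM BBM QM.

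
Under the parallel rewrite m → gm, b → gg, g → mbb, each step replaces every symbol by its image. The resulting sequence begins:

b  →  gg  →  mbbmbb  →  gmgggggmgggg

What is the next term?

Apply φ to gmgggggmgggg symbol by symbol: g→mbb, m→gm, g→mbb, g→mbb, g→mbb, g→mbb, g→mbb, m→gm, g→mbb, g→mbb, g→mbb, g→mbb; joined: mbb gm mbb mbb mbb mbb mbb gm mbb mbb mbb mbb.

mbbgmmbbmbbmbbmbbmbbgmmbbmbbmbbmbb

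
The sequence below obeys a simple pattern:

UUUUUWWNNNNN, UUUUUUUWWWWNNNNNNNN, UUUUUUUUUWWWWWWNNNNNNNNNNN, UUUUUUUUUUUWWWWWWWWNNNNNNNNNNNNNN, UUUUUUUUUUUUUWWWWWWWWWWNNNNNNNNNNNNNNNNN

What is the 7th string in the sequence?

The n-th term is 2n+3 U's then 2n W's then 3n+2 N's (n = 1, 2, …).
For term 7, n = 7, so the run lengths are 17, 14, 23.

UUUUUUUUUUUUUUUUUWWWWWWWWWWWWWWNNNNNNNNNNNNNNNNNNNNNNN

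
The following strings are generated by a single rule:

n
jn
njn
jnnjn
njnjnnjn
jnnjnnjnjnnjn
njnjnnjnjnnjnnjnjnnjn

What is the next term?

jnnjnnjnjnnjnnjnjnnjnjnnjnnjnjnnjn

From term 3 onward, concatenate the second-to-last term with the last: n·jn = njn, jn·njn = jnnjn, …
So term 8 is jnnjnnjnjnnjn·njnjnnjnjnnjnnjnjnnjn.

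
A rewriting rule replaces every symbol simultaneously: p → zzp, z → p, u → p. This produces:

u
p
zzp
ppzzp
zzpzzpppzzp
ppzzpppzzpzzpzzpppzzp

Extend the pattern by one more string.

Rewriting the 21 symbols of ppzzpppzzpzzpzzpppzzp one by one yields zzp zzp p p zzp zzp zzp p p zzp p p zzp p p zzp zzp zzp p p zzp; concatenated:

zzpzzpppzzpzzpzzpppzzpppzzpppzzpzzpzzpppzzp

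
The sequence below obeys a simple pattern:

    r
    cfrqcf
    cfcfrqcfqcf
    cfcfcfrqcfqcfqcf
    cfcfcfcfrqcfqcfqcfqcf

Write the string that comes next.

Every step adds cf to the front and qcf to the end of the previous string.
Applying this once more to cfcfcfcfrqcfqcfqcfqcf:

cfcfcfcfcfrqcfqcfqcfqcfqcf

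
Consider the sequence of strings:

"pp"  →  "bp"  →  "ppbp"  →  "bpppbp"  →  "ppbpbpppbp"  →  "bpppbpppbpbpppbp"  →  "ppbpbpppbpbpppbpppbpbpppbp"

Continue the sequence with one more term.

bpppbpppbpbpppbpppbpbpppbpbpppbpppbpbpppbp

From term 3 onward, concatenate the second-to-last term with the last: pp·bp = ppbp, bp·ppbp = bpppbp, …
Continuing: bpppbpppbpbpppbp · ppbpbpppbpbpppbpppbpbpppbp gives term 8.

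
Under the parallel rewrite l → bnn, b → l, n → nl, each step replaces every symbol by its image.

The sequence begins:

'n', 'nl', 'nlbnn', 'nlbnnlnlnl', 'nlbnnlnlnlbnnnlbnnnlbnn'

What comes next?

Rewriting the 23 symbols of nlbnnlnlnlbnnnlbnnnlbnn one by one yields nl bnn l nl nl bnn nl bnn nl bnn l nl nl nl bnn l nl nl nl bnn l nl nl; concatenated:

nlbnnlnlnlbnnnlbnnnlbnnlnlnlnlbnnlnlnlnlbnnlnlnl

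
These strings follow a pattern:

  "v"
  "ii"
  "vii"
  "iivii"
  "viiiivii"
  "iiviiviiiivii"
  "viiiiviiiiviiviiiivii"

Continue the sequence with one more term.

iiviiviiiiviiviiiiviiiiviiviiiivii

Each term (from the third on) is the two preceding terms concatenated in order: term 3 = v·ii = vii.
Continuing: iiviiviiiivii · viiiiviiiiviiviiiivii gives term 8.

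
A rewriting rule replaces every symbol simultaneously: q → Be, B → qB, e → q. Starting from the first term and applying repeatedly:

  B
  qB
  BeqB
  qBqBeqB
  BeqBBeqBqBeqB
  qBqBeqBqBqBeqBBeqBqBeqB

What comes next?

Rewriting the 23 symbols of qBqBeqBqBqBeqBBeqBqBeqB one by one yields Be qB Be qB q Be qB Be qB Be qB q Be qB qB q Be qB Be qB q Be qB; concatenated:

BeqBBeqBqBeqBBeqBBeqBqBeqBqBqBeqBBeqBqBeqB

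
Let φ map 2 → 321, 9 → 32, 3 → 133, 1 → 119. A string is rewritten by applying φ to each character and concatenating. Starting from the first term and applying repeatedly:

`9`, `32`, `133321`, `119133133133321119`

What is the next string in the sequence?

Rewriting the 18 symbols of 119133133133321119 one by one yields 119 119 32 119 133 133 119 133 133 119 133 133 133 321 119 119 119 32; concatenated:

1191193211913313311913313311913313313332111911911932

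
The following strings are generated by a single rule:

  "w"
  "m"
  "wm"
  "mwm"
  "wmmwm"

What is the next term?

From term 3 onward, concatenate the second-to-last term with the last: w·m = wm, m·wm = mwm, …
Continuing: mwm · wmmwm gives term 6.

mwmwmmwm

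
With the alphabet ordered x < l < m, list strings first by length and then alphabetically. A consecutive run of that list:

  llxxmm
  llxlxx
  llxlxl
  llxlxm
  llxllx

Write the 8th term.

Stepping forward 3 times from llxllx: llxllx → llxlll → llxllm, then the target.

llxlmx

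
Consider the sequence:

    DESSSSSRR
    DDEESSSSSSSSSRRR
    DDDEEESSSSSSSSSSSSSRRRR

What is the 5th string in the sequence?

The n-th term is n D's then n E's then 4n+1 S's then n+1 R's (n = 1, 2, …).
Setting n = 5 gives 5, 5, 21, 6 characters in each block.

DDDDDEEEEESSSSSSSSSSSSSSSSSSSSSRRRRRR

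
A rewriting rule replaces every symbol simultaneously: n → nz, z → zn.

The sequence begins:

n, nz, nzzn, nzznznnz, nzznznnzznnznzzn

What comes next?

nzznznnzznnznzznznnznzznnzznznnz

Replace each of the 16 characters of nzznznnzznnznzzn in place — nz zn zn nz zn nz nz zn zn nz nz zn nz zn zn nz — and concatenate.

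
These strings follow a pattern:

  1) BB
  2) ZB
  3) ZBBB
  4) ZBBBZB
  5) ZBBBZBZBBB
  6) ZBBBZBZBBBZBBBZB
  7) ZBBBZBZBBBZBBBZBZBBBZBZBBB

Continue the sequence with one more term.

ZBBBZBZBBBZBBBZBZBBBZBZBBBZBBBZBZBBBZBBBZB

From term 3 onward, concatenate the last term with the second-to-last: ZB·BB = ZBBB, ZBBB·ZB = ZBBBZB, …
So term 8 is ZBBBZBZBBBZBBBZBZBBBZBZBBB·ZBBBZBZBBBZBBBZB.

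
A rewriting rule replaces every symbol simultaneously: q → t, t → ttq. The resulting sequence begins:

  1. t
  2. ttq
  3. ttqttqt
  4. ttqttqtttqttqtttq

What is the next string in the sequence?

Applying the rule to each of the 17 symbols of ttqttqtttqttqtttq gives the pieces ttq ttq t ttq ttq t ttq ttq ttq t ttq ttq t ttq ttq ttq t, which concatenate to the answer.

ttqttqtttqttqtttqttqttqtttqttqtttqttqttqt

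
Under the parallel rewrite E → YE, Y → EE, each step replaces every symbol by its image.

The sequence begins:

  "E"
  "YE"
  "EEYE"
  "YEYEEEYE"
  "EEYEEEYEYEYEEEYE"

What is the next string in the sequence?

Applying the rule to each of the 16 symbols of EEYEEEYEYEYEEEYE gives the pieces YE YE EE YE YE YE EE YE EE YE EE YE YE YE EE YE, which concatenate to the answer.

YEYEEEYEYEYEEEYEEEYEEEYEYEYEEEYE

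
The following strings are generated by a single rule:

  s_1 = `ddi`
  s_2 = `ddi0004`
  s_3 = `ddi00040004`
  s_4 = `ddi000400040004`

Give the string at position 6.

The strings grow by a fixed suffix 0004 each time.
From ddi000400040004, 2 further steps: ddi000400040004 → ddi0004000400040004 → (answer).

ddi00040004000400040004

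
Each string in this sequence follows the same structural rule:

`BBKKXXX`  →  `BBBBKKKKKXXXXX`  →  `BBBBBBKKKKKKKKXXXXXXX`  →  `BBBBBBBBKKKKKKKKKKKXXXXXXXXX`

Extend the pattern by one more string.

BBBBBBBBBBKKKKKKKKKKKKKKXXXXXXXXXXX

The n-th term is 2n B's then 3n-1 K's then 2n+1 X's (n = 1, 2, …).
Setting n = 5 gives 10, 14, 11 characters in each block.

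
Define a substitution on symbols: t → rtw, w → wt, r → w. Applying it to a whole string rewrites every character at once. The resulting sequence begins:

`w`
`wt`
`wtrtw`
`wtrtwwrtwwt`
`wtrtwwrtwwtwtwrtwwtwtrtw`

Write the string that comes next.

φ(wtrtwwrtwwtwtwrtwwtwtrtw) expands symbol-by-symbol to wt rtw w rtw wt wt w rtw wt wt rtw wt rtw wt w rtw wt wt rtw wt rtw w rtw wt; joining the 24 pieces gives the next term.

wtrtwwrtwwtwtwrtwwtwtrtwwtrtwwtwrtwwtwtrtwwtrtwwrtwwt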